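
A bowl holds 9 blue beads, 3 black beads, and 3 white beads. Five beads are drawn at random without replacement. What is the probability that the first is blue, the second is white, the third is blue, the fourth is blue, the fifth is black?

9/715

Multiply the conditional probability of each draw in order, without replacement, so each draw removes one from its color and from the total.
P = (9/15) · (3/14) · (8/13) · (7/12) · (3/11) = 9/715 ≈ 0.0126.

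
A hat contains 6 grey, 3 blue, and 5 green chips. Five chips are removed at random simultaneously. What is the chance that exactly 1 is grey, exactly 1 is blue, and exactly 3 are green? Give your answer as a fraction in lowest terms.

Unordered draws without replacement: count favorable combinations over C(14,5).
Favorable = C(6,1) · C(3,1) · C(5,3) = 180; total = C(14,5) = 2002.
P = 180/2002 = 90/1001 ≈ 0.0899.

90/1001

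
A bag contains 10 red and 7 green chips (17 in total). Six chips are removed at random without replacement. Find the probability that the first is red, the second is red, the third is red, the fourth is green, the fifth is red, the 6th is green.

21/884

Multiply the conditional probability of each draw in order, without replacement, so each draw removes one from its color and from the total.
P = (10/17) · (9/16) · (8/15) · (7/14) · (7/13) · (6/12) = 21/884 ≈ 0.0238.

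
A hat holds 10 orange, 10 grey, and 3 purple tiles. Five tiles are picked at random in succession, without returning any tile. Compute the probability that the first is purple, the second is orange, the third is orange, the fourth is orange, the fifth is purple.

36/33649

Multiply the conditional probability of each draw in order, without replacement, so each draw removes one from its color and from the total.
P = (3/23) · (10/22) · (9/21) · (8/20) · (2/19) = 36/33649 ≈ 0.0011.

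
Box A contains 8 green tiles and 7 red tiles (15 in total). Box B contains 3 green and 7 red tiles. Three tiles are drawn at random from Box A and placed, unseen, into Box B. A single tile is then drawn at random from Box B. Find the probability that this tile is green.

23/65

Condition on how many of the transferred tiles are green (from Box A: 8 green of 15; then Box B has 13 total).
  0 green: C(8,0)C(7,3)/C(15,3) = 1/13; then P = 3/13
  1 green: C(8,1)C(7,2)/C(15,3) = 24/65; then P = 4/13
  2 green: C(8,2)C(7,1)/C(15,3) = 28/65; then P = 5/13
  3 green: C(8,3)C(7,0)/C(15,3) = 8/65; then P = 6/13
P(green from Box B) = 23/65 ≈ 0.3538.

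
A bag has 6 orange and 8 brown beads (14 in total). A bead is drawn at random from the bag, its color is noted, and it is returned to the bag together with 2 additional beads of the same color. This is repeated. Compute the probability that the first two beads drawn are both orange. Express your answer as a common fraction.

3/14

After a orange draw the bag holds 8 orange out of 16.
P = (6/14)·(8/16) = 3/14 ≈ 0.2143.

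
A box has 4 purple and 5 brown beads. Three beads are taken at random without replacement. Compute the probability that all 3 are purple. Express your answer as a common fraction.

1/21

Unordered draws without replacement: count favorable combinations over C(9,3).
Favorable = C(4,3) · C(5,0) = 4; total = C(9,3) = 84.
P = 4/84 = 1/21 ≈ 0.0476.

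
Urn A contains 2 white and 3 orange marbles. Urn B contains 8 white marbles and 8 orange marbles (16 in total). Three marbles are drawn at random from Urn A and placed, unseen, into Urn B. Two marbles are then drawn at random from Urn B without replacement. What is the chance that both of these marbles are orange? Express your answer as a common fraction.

Condition on how many of the transferred marbles are orange (from Urn A: 3 orange of 5; then Urn B has 19 total).
  1 orange: C(3,1)C(2,2)/C(5,3) = 3/10; then P = C(9,2)/C(19,2) = 4/19
  2 orange: C(3,2)C(2,1)/C(5,3) = 3/5; then P = C(10,2)/C(19,2) = 5/19
  3 orange: C(3,3)C(2,0)/C(5,3) = 1/10; then P = C(11,2)/C(19,2) = 55/171
P(both orange) = 433/1710 ≈ 0.2532.

433/1710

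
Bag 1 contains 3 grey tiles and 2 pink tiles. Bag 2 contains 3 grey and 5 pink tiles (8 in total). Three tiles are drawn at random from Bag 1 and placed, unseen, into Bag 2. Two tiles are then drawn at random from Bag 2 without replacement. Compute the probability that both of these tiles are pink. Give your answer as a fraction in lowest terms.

Condition on how many of the transferred tiles are pink (from Bag 1: 2 pink of 5; then Bag 2 has 11 total).
  0 pink: C(2,0)C(3,3)/C(5,3) = 1/10; then P = C(5,2)/C(11,2) = 2/11
  1 pink: C(2,1)C(3,2)/C(5,3) = 3/5; then P = C(6,2)/C(11,2) = 3/11
  2 pink: C(2,2)C(3,1)/C(5,3) = 3/10; then P = C(7,2)/C(11,2) = 21/55
P(both pink) = 163/550 ≈ 0.2964.

163/550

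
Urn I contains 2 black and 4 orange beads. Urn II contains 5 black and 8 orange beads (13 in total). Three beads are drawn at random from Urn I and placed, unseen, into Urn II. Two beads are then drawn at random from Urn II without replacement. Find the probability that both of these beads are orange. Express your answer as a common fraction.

113/300

Condition on how many of the transferred beads are orange (from Urn I: 4 orange of 6; then Urn II has 16 total).
  1 orange: C(4,1)C(2,2)/C(6,3) = 1/5; then P = C(9,2)/C(16,2) = 3/10
  2 orange: C(4,2)C(2,1)/C(6,3) = 3/5; then P = C(10,2)/C(16,2) = 3/8
  3 orange: C(4,3)C(2,0)/C(6,3) = 1/5; then P = C(11,2)/C(16,2) = 11/24
P(both orange) = 113/300 ≈ 0.3767.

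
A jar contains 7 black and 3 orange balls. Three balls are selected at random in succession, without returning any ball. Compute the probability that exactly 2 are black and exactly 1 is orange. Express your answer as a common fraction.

21/40

Unordered draws without replacement: count favorable combinations over C(10,3).
Favorable = C(7,2) · C(3,1) = 63; total = C(10,3) = 120.
P = 63/120 = 21/40 ≈ 0.5250.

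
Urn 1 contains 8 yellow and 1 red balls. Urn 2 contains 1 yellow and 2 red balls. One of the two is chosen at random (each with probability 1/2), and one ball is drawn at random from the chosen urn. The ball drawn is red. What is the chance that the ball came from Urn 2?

6/7

P(red | Urn 1) = 1/9; P(red | Urn 2) = 2/3.
P(red) = 1/2·1/9 + 1/2·2/3 = 7/18.
By Bayes' rule, P(Urn 2 | red) = 1/3 / 7/18 = 6/7 ≈ 0.8571.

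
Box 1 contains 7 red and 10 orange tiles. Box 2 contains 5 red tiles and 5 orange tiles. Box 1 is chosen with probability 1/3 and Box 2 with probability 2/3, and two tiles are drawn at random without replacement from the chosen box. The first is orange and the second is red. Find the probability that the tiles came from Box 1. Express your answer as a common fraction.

63/199

P(E | Box 1) = 35/136; P(E | Box 2) = 5/18.
P(E) = 1/3·35/136 + 2/3·5/18 = 995/3672.
By Bayes' rule, P(Box 1 | E) = 35/408 / 995/3672 = 63/199 ≈ 0.3166.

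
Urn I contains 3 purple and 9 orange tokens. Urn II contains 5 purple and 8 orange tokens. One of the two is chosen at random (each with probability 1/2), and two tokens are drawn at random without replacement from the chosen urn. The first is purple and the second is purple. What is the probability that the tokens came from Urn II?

P(E | Urn I) = 1/22; P(E | Urn II) = 5/39.
P(E) = 1/2·1/22 + 1/2·5/39 = 149/1716.
By Bayes' rule, P(Urn II | E) = 5/78 / 149/1716 = 110/149 ≈ 0.7383.

110/149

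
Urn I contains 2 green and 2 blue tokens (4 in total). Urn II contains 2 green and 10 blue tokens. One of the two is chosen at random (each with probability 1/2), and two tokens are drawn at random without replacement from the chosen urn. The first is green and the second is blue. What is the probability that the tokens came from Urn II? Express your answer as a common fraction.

5/16

P(E | Urn I) = 1/3; P(E | Urn II) = 5/33.
P(E) = 1/2·1/3 + 1/2·5/33 = 8/33.
By Bayes' rule, P(Urn II | E) = 5/66 / 8/33 = 5/16 ≈ 0.3125.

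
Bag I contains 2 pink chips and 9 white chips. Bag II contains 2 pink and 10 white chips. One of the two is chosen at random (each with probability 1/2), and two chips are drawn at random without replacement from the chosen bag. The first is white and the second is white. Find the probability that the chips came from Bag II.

25/49

P(E | Bag I) = 36/55; P(E | Bag II) = 15/22.
P(E) = 1/2·36/55 + 1/2·15/22 = 147/220.
By Bayes' rule, P(Bag II | E) = 15/44 / 147/220 = 25/49 ≈ 0.5102.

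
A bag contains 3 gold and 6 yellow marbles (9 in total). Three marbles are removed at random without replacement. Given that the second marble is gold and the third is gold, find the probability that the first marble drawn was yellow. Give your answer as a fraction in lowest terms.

P(first=yellow and the second marble is gold and the third is gold) = (6/9)·(3/8)·(2/7) = 1/14.
P(E) = Σ over first color = 1/84 + 1/14 = 1/12.
By Bayes, P(first=yellow | E) = 1/14 / 1/12 = 6/7 ≈ 0.8571.

6/7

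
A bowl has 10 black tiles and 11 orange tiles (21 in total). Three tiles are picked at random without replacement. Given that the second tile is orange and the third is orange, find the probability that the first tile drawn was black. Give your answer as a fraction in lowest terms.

10/19

P(first=black and the second tile is orange and the third is orange) = (10/21)·(11/20)·(10/19) = 55/399.
P(E) = Σ over first color = 55/399 + 33/266 = 11/42.
By Bayes, P(first=black | E) = 55/399 / 11/42 = 10/19 ≈ 0.5263.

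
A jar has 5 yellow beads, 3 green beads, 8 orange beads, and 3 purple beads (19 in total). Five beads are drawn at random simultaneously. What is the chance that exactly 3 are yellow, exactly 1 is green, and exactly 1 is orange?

Unordered draws without replacement: count favorable combinations over C(19,5).
Favorable = C(5,3) · C(3,1) · C(8,1) · C(3,0) = 240; total = C(19,5) = 11628.
P = 240/11628 = 20/969 ≈ 0.0206.

20/969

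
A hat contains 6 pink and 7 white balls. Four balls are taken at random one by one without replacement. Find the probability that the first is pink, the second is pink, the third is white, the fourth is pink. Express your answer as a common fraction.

7/143

Multiply the conditional probability of each draw in order, without replacement, so each draw removes one from its color and from the total.
P = (6/13) · (5/12) · (7/11) · (4/10) = 7/143 ≈ 0.0490.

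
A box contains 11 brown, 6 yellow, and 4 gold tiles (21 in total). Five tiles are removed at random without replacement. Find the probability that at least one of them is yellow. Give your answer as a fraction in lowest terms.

826/969

Use the complement: P(at least one yellow) = 1 − P(no yellow).
P(none) = C(15,5)/C(21,5) = 3003/20349.
So P = 1 − 3003/20349 = 826/969 ≈ 0.8524.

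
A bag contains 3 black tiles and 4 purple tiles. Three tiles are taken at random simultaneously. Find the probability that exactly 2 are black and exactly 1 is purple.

Unordered draws without replacement: count favorable combinations over C(7,3).
Favorable = C(3,2) · C(4,1) = 12; total = C(7,3) = 35.
P = 12/35 = 12/35 ≈ 0.3429.

12/35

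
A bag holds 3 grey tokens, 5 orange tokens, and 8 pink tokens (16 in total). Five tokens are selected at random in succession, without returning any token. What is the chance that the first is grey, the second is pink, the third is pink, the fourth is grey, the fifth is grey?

Multiply the conditional probability of each draw in order, without replacement, so each draw removes one from its color and from the total.
P = (3/16) · (8/15) · (7/14) · (2/13) · (1/12) = 1/1560 ≈ 0.0006.

1/1560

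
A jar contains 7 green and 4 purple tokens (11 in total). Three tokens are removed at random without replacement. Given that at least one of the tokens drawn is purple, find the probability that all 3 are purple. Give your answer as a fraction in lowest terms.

2/65

P(all 3 purple) = C(4,3)/C(11,3) = 4/165; P(at least one purple) = 1 − C(7,3)/C(11,3) = 26/33.
Since 'all 3 purple' ⊆ 'at least one purple', P(all 3 | at least one) = 4/165 / 26/33 = 2/65 ≈ 0.0308.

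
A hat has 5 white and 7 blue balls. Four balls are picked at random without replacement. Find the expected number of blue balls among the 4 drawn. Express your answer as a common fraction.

7/3

By linearity of expectation, E[X] = Σ P(draw i is blue); by symmetry each draw (even without replacement) has P(blue) = 7/12.
E[X] = 4 · 7/12 = 7/3 ≈ 2.3333.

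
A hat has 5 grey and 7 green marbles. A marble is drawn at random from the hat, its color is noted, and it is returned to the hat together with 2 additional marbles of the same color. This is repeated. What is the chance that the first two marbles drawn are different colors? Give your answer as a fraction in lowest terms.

Either green then grey, or grey then green; after the first draw the total is 14.
P = (7/12)·(5/14) + (5/12)·(7/14) = 5/12 ≈ 0.4167.

5/12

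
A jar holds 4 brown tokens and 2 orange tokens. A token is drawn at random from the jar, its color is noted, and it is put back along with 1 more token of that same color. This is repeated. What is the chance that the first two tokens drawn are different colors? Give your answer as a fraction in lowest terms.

8/21

Either orange then brown, or brown then orange; after the first draw the total is 7.
P = (2/6)·(4/7) + (4/6)·(2/7) = 8/21 ≈ 0.3810.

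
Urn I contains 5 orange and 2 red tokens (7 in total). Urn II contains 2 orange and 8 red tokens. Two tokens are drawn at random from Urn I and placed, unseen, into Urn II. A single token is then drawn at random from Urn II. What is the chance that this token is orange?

Condition on how many of the transferred tokens are orange (from Urn I: 5 orange of 7; then Urn II has 12 total).
  0 orange: C(5,0)C(2,2)/C(7,2) = 1/21; then P = 2/12
  1 orange: C(5,1)C(2,1)/C(7,2) = 10/21; then P = 3/12
  2 orange: C(5,2)C(2,0)/C(7,2) = 10/21; then P = 4/12
P(orange from Urn II) = 2/7 ≈ 0.2857.

2/7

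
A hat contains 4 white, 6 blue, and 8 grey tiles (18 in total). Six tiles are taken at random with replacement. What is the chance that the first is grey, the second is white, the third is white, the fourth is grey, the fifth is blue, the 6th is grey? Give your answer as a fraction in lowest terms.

256/177147

Multiply the conditional probability of each draw in order, with replacement (the composition resets each draw).
P = (8/18) · (4/18) · (4/18) · (8/18) · (6/18) · (8/18) = 256/177147 ≈ 0.0014.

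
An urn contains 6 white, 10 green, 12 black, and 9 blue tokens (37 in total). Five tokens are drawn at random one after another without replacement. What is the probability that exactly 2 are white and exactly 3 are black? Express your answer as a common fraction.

100/13209

Unordered draws without replacement: count favorable combinations over C(37,5).
Favorable = C(6,2) · C(10,0) · C(12,3) · C(9,0) = 3300; total = C(37,5) = 435897.
P = 3300/435897 = 100/13209 ≈ 0.0076.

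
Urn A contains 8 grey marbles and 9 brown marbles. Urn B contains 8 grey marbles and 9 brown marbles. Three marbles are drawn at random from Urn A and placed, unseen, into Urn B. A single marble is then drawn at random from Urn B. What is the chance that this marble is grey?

8/17

Condition on how many of the transferred marbles are grey (from Urn A: 8 grey of 17; then Urn B has 20 total).
  0 grey: C(8,0)C(9,3)/C(17,3) = 21/170; then P = 8/20
  1 grey: C(8,1)C(9,2)/C(17,3) = 36/85; then P = 9/20
  2 grey: C(8,2)C(9,1)/C(17,3) = 63/170; then P = 10/20
  3 grey: C(8,3)C(9,0)/C(17,3) = 7/85; then P = 11/20
P(grey from Urn B) = 8/17 ≈ 0.4706.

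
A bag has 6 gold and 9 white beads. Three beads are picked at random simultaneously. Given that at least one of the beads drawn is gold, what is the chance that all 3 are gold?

P(all 3 gold) = C(6,3)/C(15,3) = 4/91; P(at least one gold) = 1 − C(9,3)/C(15,3) = 53/65.
Since 'all 3 gold' ⊆ 'at least one gold', P(all 3 | at least one) = 4/91 / 53/65 = 20/371 ≈ 0.0539.

20/371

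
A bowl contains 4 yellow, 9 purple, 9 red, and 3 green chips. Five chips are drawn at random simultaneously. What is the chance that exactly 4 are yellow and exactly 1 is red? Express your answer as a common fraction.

Unordered draws without replacement: count favorable combinations over C(25,5).
Favorable = C(4,4) · C(9,0) · C(9,1) · C(3,0) = 9; total = C(25,5) = 53130.
P = 9/53130 = 3/17710 ≈ 0.0002.

3/17710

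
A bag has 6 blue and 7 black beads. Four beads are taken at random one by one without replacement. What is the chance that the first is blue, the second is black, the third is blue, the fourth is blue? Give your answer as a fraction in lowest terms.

7/143

Multiply the conditional probability of each draw in order, without replacement, so each draw removes one from its color and from the total.
P = (6/13) · (7/12) · (5/11) · (4/10) = 7/143 ≈ 0.0490.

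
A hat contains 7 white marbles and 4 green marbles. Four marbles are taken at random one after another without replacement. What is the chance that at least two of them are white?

Sum the hypergeometric tail for j = 2,…,4 white marbles.
Favorable = C(7,2)·C(4,2) + C(7,3)·C(4,1) + C(7,4)·C(4,0) = 301; total = C(11,4) = 330.
P = 301/330 = 301/330 ≈ 0.9121.

301/330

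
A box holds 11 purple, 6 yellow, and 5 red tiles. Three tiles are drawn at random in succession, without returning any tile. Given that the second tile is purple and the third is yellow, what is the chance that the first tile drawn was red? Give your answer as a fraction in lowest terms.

P(first=red and the second tile is purple and the third is yellow) = (5/22)·(11/21)·(6/20) = 1/28.
P(E) = Σ over first color = 1/14 + 1/28 + 1/28 = 1/7.
By Bayes, P(first=red | E) = 1/28 / 1/7 = 1/4 ≈ 0.2500.

1/4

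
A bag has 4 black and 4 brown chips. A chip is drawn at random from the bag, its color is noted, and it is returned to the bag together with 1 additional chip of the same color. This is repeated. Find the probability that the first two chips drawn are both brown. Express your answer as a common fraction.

5/18

After a brown draw the bag holds 5 brown out of 9.
P = (4/8)·(5/9) = 5/18 ≈ 0.2778.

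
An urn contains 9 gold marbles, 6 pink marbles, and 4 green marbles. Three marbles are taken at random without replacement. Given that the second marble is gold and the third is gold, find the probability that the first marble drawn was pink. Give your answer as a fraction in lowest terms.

P(first=pink and the second marble is gold and the third is gold) = (6/19)·(9/18)·(8/17) = 24/323.
P(E) = Σ over first color = 28/323 + 24/323 + 16/323 = 4/19.
By Bayes, P(first=pink | E) = 24/323 / 4/19 = 6/17 ≈ 0.3529.

6/17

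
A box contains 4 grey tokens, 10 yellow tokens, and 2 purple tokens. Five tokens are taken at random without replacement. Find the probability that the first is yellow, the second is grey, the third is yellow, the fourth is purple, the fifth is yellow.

1/91

Multiply the conditional probability of each draw in order, without replacement, so each draw removes one from its color and from the total.
P = (10/16) · (4/15) · (9/14) · (2/13) · (8/12) = 1/91 ≈ 0.0110.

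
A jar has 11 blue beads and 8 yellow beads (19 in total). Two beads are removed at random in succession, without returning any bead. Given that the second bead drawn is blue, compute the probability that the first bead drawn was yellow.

P(first=yellow and the second bead drawn is blue) = (8/19)·(11/18) = 44/171.
P(the second bead drawn is blue) = Σ over first color = 55/171 + 44/171 = 11/19.
By Bayes, P(first=yellow | the second bead drawn is blue) = 44/171 / 11/19 = 4/9 ≈ 0.4444.

4/9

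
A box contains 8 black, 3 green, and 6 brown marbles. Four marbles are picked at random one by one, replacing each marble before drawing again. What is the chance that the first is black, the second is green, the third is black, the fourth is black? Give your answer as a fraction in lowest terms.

1536/83521

Multiply the conditional probability of each draw in order, with replacement (the composition resets each draw).
P = (8/17) · (3/17) · (8/17) · (8/17) = 1536/83521 ≈ 0.0184.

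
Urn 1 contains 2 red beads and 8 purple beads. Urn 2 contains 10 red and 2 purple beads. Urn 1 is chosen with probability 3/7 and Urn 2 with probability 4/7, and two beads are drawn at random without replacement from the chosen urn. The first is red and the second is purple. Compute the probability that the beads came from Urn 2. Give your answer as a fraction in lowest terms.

25/47

P(E | Urn 1) = 8/45; P(E | Urn 2) = 5/33.
P(E) = 3/7·8/45 + 4/7·5/33 = 188/1155.
By Bayes' rule, P(Urn 2 | E) = 20/231 / 188/1155 = 25/47 ≈ 0.5319.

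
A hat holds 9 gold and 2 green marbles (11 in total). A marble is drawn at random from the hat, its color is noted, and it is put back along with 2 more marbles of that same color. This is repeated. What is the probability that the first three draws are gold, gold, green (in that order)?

6/65

Track the composition after each reinforcement of +2.
P = (9/11) · (11/13) · (2/15) = 6/65 ≈ 0.0923.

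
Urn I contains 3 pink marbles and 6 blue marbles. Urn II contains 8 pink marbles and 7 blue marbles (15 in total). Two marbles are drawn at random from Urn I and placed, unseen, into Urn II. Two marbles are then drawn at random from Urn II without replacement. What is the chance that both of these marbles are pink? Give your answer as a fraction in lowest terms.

401/1632

Condition on how many of the transferred marbles are pink (from Urn I: 3 pink of 9; then Urn II has 17 total).
  0 pink: C(3,0)C(6,2)/C(9,2) = 5/12; then P = C(8,2)/C(17,2) = 7/34
  1 pink: C(3,1)C(6,1)/C(9,2) = 1/2; then P = C(9,2)/C(17,2) = 9/34
  2 pink: C(3,2)C(6,0)/C(9,2) = 1/12; then P = C(10,2)/C(17,2) = 45/136
P(both pink) = 401/1632 ≈ 0.2457.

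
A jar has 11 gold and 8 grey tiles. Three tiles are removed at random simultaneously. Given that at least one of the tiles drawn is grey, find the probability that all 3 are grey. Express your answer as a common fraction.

14/201

P(all 3 grey) = C(8,3)/C(19,3) = 56/969; P(at least one grey) = 1 − C(11,3)/C(19,3) = 268/323.
Since 'all 3 grey' ⊆ 'at least one grey', P(all 3 | at least one) = 56/969 / 268/323 = 14/201 ≈ 0.0697.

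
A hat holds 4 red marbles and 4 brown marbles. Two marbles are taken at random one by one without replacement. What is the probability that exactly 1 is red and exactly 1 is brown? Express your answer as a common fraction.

4/7

Unordered draws without replacement: count favorable combinations over C(8,2).
Favorable = C(4,1) · C(4,1) = 16; total = C(8,2) = 28.
P = 16/28 = 4/7 ≈ 0.5714.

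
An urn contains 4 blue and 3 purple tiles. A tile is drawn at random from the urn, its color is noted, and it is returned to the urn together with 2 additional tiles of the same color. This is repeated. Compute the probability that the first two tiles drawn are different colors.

Either blue then purple, or purple then blue; after the first draw the total is 9.
P = (4/7)·(3/9) + (3/7)·(4/9) = 8/21 ≈ 0.3810.

8/21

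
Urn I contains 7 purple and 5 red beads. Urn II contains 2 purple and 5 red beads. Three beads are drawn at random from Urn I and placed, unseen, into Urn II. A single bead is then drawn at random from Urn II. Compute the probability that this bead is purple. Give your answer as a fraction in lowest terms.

3/8

Condition on how many of the transferred beads are purple (from Urn I: 7 purple of 12; then Urn II has 10 total).
  0 purple: C(7,0)C(5,3)/C(12,3) = 1/22; then P = 2/10
  1 purple: C(7,1)C(5,2)/C(12,3) = 7/22; then P = 3/10
  2 purple: C(7,2)C(5,1)/C(12,3) = 21/44; then P = 4/10
  3 purple: C(7,3)C(5,0)/C(12,3) = 7/44; then P = 5/10
P(purple from Urn II) = 3/8 ≈ 0.3750.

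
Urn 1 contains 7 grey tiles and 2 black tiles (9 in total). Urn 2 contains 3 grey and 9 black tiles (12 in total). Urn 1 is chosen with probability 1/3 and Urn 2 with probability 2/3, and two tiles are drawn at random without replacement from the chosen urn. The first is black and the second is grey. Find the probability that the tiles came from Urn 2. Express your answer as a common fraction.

P(E | Urn 1) = 7/36; P(E | Urn 2) = 9/44.
P(E) = 1/3·7/36 + 2/3·9/44 = 239/1188.
By Bayes' rule, P(Urn 2 | E) = 3/22 / 239/1188 = 162/239 ≈ 0.6778.

162/239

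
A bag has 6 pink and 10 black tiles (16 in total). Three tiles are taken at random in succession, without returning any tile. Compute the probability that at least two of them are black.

Sum the hypergeometric tail for j = 2,…,3 black tiles.
Favorable = C(10,2)·C(6,1) + C(10,3)·C(6,0) = 390; total = C(16,3) = 560.
P = 390/560 = 39/56 ≈ 0.6964.

39/56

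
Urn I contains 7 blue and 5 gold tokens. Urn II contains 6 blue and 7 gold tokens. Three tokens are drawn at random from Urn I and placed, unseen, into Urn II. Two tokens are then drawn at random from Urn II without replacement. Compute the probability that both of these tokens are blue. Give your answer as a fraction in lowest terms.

Condition on how many of the transferred tokens are blue (from Urn I: 7 blue of 12; then Urn II has 16 total).
  0 blue: C(7,0)C(5,3)/C(12,3) = 1/22; then P = C(6,2)/C(16,2) = 1/8
  1 blue: C(7,1)C(5,2)/C(12,3) = 7/22; then P = C(7,2)/C(16,2) = 7/40
  2 blue: C(7,2)C(5,1)/C(12,3) = 21/44; then P = C(8,2)/C(16,2) = 7/30
  3 blue: C(7,3)C(5,0)/C(12,3) = 7/44; then P = C(9,2)/C(16,2) = 3/10
P(both blue) = 97/440 ≈ 0.2205.

97/440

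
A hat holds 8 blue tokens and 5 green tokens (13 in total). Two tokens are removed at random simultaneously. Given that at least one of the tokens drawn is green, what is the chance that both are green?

P(both green) = C(5,2)/C(13,2) = 5/39; P(at least one green) = 1 − C(8,2)/C(13,2) = 25/39.
Since 'both green' ⊆ 'at least one green', P(both | at least one) = 5/39 / 25/39 = 1/5 ≈ 0.2000.

1/5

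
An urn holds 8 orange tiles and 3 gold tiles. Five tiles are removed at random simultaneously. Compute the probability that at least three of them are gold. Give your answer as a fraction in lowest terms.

Sum the hypergeometric tail for j = 3,…,3 gold tiles.
Favorable = C(3,3)·C(8,2) = 28; total = C(11,5) = 462.
P = 28/462 = 2/33 ≈ 0.0606.

2/33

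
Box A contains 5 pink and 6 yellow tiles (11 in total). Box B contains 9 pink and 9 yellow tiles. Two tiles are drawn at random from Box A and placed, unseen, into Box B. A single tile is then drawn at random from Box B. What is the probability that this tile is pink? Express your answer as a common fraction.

Condition on how many of the transferred tiles are pink (from Box A: 5 pink of 11; then Box B has 20 total).
  0 pink: C(5,0)C(6,2)/C(11,2) = 3/11; then P = 9/20
  1 pink: C(5,1)C(6,1)/C(11,2) = 6/11; then P = 10/20
  2 pink: C(5,2)C(6,0)/C(11,2) = 2/11; then P = 11/20
P(pink from Box B) = 109/220 ≈ 0.4955.

109/220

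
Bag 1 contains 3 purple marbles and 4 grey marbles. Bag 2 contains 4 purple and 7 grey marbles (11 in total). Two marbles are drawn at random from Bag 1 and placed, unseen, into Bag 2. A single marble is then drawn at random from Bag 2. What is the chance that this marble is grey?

57/91

Condition on how many of the transferred marbles are grey (from Bag 1: 4 grey of 7; then Bag 2 has 13 total).
  0 grey: C(4,0)C(3,2)/C(7,2) = 1/7; then P = 7/13
  1 grey: C(4,1)C(3,1)/C(7,2) = 4/7; then P = 8/13
  2 grey: C(4,2)C(3,0)/C(7,2) = 2/7; then P = 9/13
P(grey from Bag 2) = 57/91 ≈ 0.6264.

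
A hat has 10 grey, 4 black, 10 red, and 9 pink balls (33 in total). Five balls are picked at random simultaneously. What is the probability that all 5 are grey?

21/19778

Unordered draws without replacement: count favorable combinations over C(33,5).
Favorable = C(10,5) · C(4,0) · C(10,0) · C(9,0) = 252; total = C(33,5) = 237336.
P = 252/237336 = 21/19778 ≈ 0.0011.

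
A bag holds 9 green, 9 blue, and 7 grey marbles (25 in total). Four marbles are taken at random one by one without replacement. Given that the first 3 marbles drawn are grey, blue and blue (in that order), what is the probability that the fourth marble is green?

After removing 2 blue, 1 grey, the bag has 9 green out of 22 remaining.
P(fourth is green | given) = 9/22 ≈ 0.4091.

9/22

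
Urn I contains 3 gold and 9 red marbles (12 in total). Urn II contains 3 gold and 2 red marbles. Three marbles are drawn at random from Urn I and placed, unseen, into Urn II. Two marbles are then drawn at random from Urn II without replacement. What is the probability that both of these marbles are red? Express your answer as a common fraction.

157/616

Condition on how many of the transferred marbles are red (from Urn I: 9 red of 12; then Urn II has 8 total).
  0 red: C(9,0)C(3,3)/C(12,3) = 1/220; then P = C(2,2)/C(8,2) = 1/28
  1 red: C(9,1)C(3,2)/C(12,3) = 27/220; then P = C(3,2)/C(8,2) = 3/28
  2 red: C(9,2)C(3,1)/C(12,3) = 27/55; then P = C(4,2)/C(8,2) = 3/14
  3 red: C(9,3)C(3,0)/C(12,3) = 21/55; then P = C(5,2)/C(8,2) = 5/14
P(both red) = 157/616 ≈ 0.2549.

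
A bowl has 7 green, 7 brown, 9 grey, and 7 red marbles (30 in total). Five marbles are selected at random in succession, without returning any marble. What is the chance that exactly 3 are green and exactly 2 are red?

Unordered draws without replacement: count favorable combinations over C(30,5).
Favorable = C(7,3) · C(7,0) · C(9,0) · C(7,2) = 735; total = C(30,5) = 142506.
P = 735/142506 = 35/6786 ≈ 0.0052.

35/6786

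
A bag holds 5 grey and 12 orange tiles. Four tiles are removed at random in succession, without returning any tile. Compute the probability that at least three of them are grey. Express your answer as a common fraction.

25/476

Sum the hypergeometric tail for j = 3,…,4 grey tiles.
Favorable = C(5,3)·C(12,1) + C(5,4)·C(12,0) = 125; total = C(17,4) = 2380.
P = 125/2380 = 25/476 ≈ 0.0525.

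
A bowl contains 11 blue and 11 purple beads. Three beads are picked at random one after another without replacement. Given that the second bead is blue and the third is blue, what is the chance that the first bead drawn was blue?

9/20

P(first=blue and the second bead is blue and the third is blue) = (11/22)·(10/21)·(9/20) = 3/28.
P(E) = Σ over first color = 3/28 + 11/84 = 5/21.
By Bayes, P(first=blue | E) = 3/28 / 5/21 = 9/20 ≈ 0.4500.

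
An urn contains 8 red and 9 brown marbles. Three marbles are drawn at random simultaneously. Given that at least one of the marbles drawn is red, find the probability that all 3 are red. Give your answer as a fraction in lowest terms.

P(all 3 red) = C(8,3)/C(17,3) = 7/85; P(at least one red) = 1 − C(9,3)/C(17,3) = 149/170.
Since 'all 3 red' ⊆ 'at least one red', P(all 3 | at least one) = 7/85 / 149/170 = 14/149 ≈ 0.0940.

14/149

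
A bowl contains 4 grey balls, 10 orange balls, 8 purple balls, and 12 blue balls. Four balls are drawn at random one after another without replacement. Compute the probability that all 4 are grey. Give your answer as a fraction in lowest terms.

1/46376

Unordered draws without replacement: count favorable combinations over C(34,4).
Favorable = C(4,4) · C(10,0) · C(8,0) · C(12,0) = 1; total = C(34,4) = 46376.
P = 1/46376 = 1/46376 ≈ 0.0000.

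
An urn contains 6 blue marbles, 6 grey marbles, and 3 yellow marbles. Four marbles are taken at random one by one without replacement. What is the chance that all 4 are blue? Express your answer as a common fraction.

1/91

Unordered draws without replacement: count favorable combinations over C(15,4).
Favorable = C(6,4) · C(6,0) · C(3,0) = 15; total = C(15,4) = 1365.
P = 15/1365 = 1/91 ≈ 0.0110.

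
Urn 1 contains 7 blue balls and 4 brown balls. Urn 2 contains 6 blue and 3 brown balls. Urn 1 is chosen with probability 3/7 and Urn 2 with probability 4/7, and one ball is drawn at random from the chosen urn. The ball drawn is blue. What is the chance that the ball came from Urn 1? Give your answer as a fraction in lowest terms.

P(blue | Urn 1) = 7/11; P(blue | Urn 2) = 2/3.
P(blue) = 3/7·7/11 + 4/7·2/3 = 151/231.
By Bayes' rule, P(Urn 1 | blue) = 3/11 / 151/231 = 63/151 ≈ 0.4172.

63/151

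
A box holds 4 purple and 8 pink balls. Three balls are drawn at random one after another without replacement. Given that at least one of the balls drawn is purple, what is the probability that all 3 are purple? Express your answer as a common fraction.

P(all 3 purple) = C(4,3)/C(12,3) = 1/55; P(at least one purple) = 1 − C(8,3)/C(12,3) = 41/55.
Since 'all 3 purple' ⊆ 'at least one purple', P(all 3 | at least one) = 1/55 / 41/55 = 1/41 ≈ 0.0244.

1/41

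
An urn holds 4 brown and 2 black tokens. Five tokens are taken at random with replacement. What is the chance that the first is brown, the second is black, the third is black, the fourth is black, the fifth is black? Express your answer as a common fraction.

2/243

Multiply the conditional probability of each draw in order, with replacement (the composition resets each draw).
P = (4/6) · (2/6) · (2/6) · (2/6) · (2/6) = 2/243 ≈ 0.0082.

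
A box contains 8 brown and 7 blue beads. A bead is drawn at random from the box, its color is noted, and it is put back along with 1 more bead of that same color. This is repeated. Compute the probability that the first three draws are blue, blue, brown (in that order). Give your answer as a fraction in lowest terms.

Track the composition after each reinforcement of +1.
P = (7/15) · (8/16) · (8/17) = 28/255 ≈ 0.1098.

28/255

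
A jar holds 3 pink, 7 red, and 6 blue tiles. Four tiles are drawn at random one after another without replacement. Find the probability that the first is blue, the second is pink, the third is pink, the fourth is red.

Multiply the conditional probability of each draw in order, without replacement, so each draw removes one from its color and from the total.
P = (6/16) · (3/15) · (2/14) · (7/13) = 3/520 ≈ 0.0058.

3/520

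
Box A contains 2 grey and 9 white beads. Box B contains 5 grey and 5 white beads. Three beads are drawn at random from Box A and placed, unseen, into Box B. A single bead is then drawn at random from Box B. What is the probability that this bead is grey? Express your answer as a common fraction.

61/143

Condition on how many of the transferred beads are grey (from Box A: 2 grey of 11; then Box B has 13 total).
  0 grey: C(2,0)C(9,3)/C(11,3) = 28/55; then P = 5/13
  1 grey: C(2,1)C(9,2)/C(11,3) = 24/55; then P = 6/13
  2 grey: C(2,2)C(9,1)/C(11,3) = 3/55; then P = 7/13
P(grey from Box B) = 61/143 ≈ 0.4266.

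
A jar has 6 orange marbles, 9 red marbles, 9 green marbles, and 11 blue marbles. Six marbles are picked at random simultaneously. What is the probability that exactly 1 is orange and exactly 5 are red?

Unordered draws without replacement: count favorable combinations over C(35,6).
Favorable = C(6,1) · C(9,5) · C(9,0) · C(11,0) = 756; total = C(35,6) = 1623160.
P = 756/1623160 = 27/57970 ≈ 0.0005.

27/57970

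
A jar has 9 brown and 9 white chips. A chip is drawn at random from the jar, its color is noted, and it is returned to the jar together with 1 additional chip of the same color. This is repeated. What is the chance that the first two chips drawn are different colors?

Either white then brown, or brown then white; after the first draw the total is 19.
P = (9/18)·(9/19) + (9/18)·(9/19) = 9/19 ≈ 0.4737.

9/19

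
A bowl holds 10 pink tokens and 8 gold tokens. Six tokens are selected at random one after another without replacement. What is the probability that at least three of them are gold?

249/442

Sum the hypergeometric tail for j = 3,…,6 gold tokens.
Favorable = C(8,3)·C(10,3) + C(8,4)·C(10,2) + C(8,5)·C(10,1) + C(8,6)·C(10,0) = 10458; total = C(18,6) = 18564.
P = 10458/18564 = 249/442 ≈ 0.5633.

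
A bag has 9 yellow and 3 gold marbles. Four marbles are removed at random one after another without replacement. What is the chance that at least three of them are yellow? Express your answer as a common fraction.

42/55

Sum the hypergeometric tail for j = 3,…,4 yellow marbles.
Favorable = C(9,3)·C(3,1) + C(9,4)·C(3,0) = 378; total = C(12,4) = 495.
P = 378/495 = 42/55 ≈ 0.7636.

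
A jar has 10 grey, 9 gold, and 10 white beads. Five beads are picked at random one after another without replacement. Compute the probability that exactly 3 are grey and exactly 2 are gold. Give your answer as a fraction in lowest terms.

Unordered draws without replacement: count favorable combinations over C(29,5).
Favorable = C(10,3) · C(9,2) · C(10,0) = 4320; total = C(29,5) = 118755.
P = 4320/118755 = 96/2639 ≈ 0.0364.

96/2639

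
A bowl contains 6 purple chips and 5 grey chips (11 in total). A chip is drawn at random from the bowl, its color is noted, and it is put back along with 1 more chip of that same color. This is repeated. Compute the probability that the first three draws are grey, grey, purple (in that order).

Track the composition after each reinforcement of +1.
P = (5/11) · (6/12) · (6/13) = 15/143 ≈ 0.1049.

15/143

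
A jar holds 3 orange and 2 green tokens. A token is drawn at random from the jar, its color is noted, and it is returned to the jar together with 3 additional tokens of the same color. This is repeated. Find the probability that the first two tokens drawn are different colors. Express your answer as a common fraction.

Either green then orange, or orange then green; after the first draw the total is 8.
P = (2/5)·(3/8) + (3/5)·(2/8) = 3/10 ≈ 0.3000.

3/10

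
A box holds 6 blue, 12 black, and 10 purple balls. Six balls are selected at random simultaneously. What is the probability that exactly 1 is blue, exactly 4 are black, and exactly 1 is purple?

Unordered draws without replacement: count favorable combinations over C(28,6).
Favorable = C(6,1) · C(12,4) · C(10,1) = 29700; total = C(28,6) = 376740.
P = 29700/376740 = 165/2093 ≈ 0.0788.

165/2093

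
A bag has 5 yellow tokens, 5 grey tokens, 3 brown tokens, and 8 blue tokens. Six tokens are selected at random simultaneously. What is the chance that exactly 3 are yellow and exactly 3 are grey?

25/13566

Unordered draws without replacement: count favorable combinations over C(21,6).
Favorable = C(5,3) · C(5,3) · C(3,0) · C(8,0) = 100; total = C(21,6) = 54264.
P = 100/54264 = 25/13566 ≈ 0.0018.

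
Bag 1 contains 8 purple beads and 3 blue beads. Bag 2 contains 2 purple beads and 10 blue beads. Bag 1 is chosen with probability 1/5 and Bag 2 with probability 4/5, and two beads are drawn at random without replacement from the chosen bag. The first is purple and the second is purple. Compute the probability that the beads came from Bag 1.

P(E | Bag 1) = 28/55; P(E | Bag 2) = 1/66.
P(E) = 1/5·28/55 + 4/5·1/66 = 94/825.
By Bayes' rule, P(Bag 1 | E) = 28/275 / 94/825 = 42/47 ≈ 0.8936.

42/47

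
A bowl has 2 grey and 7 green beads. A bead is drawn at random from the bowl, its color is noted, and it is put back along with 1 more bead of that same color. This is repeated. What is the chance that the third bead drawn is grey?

2/9

Sum over the four possibilities for the first two draws (grey/not-grey each), tracking how the grey count and total change by +1 per draw.
P(third is grey) = 2/9 ≈ 0.2222. (In a Pólya urn every draw has the same marginal probability 2/9.)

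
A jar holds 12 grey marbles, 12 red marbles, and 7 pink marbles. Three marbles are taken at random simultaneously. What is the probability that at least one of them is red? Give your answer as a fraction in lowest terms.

3526/4495

Use the complement: P(at least one red) = 1 − P(no red).
P(none) = C(19,3)/C(31,3) = 969/4495.
So P = 1 − 969/4495 = 3526/4495 ≈ 0.7844.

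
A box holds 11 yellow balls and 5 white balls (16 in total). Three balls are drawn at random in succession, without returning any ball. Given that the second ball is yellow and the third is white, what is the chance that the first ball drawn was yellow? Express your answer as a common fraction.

P(first=yellow and the second ball is yellow and the third is white) = (11/16)·(10/15)·(5/14) = 55/336.
P(E) = Σ over first color = 55/336 + 11/168 = 11/48.
By Bayes, P(first=yellow | E) = 55/336 / 11/48 = 5/7 ≈ 0.7143.

5/7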